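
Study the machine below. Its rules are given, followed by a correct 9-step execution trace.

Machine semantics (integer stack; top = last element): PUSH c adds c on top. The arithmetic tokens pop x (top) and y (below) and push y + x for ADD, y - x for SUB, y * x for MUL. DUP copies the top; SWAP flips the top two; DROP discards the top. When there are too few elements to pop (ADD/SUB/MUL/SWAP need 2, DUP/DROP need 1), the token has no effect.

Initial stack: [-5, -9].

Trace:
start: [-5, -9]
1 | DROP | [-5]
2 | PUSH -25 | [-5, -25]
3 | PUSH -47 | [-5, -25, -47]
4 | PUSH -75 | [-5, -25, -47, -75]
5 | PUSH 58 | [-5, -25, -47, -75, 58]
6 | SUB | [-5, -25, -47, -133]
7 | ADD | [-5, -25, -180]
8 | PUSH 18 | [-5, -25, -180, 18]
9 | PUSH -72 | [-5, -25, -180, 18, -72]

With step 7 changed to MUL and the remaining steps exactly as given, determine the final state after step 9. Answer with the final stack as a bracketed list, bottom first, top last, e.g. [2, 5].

[-5, -25, 6251, 18, -72]

(re-executing from step 7 with the substitution; state before step 7: [-5, -25, -47, -133])
7 | MUL | [-5, -25, 6251]
8 | PUSH 18 | [-5, -25, 6251, 18]
9 | PUSH -72 | [-5, -25, 6251, 18, -72]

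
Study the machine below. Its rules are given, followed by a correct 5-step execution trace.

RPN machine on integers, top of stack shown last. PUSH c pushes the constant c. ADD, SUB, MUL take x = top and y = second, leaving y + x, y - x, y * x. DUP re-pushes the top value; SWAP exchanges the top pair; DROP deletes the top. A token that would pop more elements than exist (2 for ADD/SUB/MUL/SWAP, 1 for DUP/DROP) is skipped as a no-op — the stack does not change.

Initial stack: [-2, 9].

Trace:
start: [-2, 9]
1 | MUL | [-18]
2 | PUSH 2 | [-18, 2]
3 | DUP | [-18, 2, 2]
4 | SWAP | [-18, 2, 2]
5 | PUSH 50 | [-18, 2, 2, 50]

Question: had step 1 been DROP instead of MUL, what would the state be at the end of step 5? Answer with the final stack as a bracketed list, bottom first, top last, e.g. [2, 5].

(re-executing from step 1 with the substitution; state before step 1: [-2, 9])
1 | DROP | [-2]
2 | PUSH 2 | [-2, 2]
3 | DUP | [-2, 2, 2]
4 | SWAP | [-2, 2, 2]
5 | PUSH 50 | [-2, 2, 2, 50]

[-2, 2, 2, 50]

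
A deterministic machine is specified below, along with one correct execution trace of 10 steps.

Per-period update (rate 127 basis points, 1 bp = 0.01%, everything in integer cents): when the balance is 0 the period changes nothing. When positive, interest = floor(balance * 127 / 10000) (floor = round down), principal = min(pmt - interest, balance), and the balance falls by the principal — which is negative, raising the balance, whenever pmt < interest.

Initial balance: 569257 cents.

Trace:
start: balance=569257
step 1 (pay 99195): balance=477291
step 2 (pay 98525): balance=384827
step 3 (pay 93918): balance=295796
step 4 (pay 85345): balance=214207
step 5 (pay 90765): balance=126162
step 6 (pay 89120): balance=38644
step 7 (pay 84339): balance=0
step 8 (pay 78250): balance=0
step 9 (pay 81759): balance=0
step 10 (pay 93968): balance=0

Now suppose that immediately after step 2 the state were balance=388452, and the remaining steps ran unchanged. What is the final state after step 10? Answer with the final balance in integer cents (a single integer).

state after step 2 := balance=388452
step 3 (pay 93918): balance=299467
step 4 (pay 85345): balance=217925
step 5 (pay 90765): balance=129927
step 6 (pay 89120): balance=42457
step 7 (pay 84339): balance=0
step 8 (pay 78250): balance=0
step 9 (pay 81759): balance=0
step 10 (pay 93968): balance=0

0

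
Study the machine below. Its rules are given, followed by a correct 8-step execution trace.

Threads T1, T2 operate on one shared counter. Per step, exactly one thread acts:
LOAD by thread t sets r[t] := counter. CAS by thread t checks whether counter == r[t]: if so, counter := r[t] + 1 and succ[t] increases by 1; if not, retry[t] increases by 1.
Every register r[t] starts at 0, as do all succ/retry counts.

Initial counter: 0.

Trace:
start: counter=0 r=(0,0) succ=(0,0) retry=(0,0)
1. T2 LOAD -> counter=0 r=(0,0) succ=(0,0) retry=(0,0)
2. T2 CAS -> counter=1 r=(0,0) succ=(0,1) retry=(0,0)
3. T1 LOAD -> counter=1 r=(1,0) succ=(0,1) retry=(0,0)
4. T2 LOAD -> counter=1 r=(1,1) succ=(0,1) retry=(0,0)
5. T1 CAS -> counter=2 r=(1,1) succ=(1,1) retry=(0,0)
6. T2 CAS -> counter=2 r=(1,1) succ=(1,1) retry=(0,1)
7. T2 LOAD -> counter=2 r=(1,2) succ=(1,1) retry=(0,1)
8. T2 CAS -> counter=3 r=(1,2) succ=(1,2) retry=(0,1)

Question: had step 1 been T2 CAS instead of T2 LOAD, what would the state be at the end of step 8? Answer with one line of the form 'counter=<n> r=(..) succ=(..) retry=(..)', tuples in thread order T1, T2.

(re-executing from step 1 with the substitution; state before step 1: counter=0 r=(0,0) succ=(0,0) retry=(0,0))
1. T2 CAS -> counter=1 r=(0,0) succ=(0,1) retry=(0,0)
2. T2 CAS -> counter=1 r=(0,0) succ=(0,1) retry=(0,1)
3. T1 LOAD -> counter=1 r=(1,0) succ=(0,1) retry=(0,1)
4. T2 LOAD -> counter=1 r=(1,1) succ=(0,1) retry=(0,1)
5. T1 CAS -> counter=2 r=(1,1) succ=(1,1) retry=(0,1)
6. T2 CAS -> counter=2 r=(1,1) succ=(1,1) retry=(0,2)
7. T2 LOAD -> counter=2 r=(1,2) succ=(1,1) retry=(0,2)
8. T2 CAS -> counter=3 r=(1,2) succ=(1,2) retry=(0,2)

counter=3 r=(1,2) succ=(1,2) retry=(0,2)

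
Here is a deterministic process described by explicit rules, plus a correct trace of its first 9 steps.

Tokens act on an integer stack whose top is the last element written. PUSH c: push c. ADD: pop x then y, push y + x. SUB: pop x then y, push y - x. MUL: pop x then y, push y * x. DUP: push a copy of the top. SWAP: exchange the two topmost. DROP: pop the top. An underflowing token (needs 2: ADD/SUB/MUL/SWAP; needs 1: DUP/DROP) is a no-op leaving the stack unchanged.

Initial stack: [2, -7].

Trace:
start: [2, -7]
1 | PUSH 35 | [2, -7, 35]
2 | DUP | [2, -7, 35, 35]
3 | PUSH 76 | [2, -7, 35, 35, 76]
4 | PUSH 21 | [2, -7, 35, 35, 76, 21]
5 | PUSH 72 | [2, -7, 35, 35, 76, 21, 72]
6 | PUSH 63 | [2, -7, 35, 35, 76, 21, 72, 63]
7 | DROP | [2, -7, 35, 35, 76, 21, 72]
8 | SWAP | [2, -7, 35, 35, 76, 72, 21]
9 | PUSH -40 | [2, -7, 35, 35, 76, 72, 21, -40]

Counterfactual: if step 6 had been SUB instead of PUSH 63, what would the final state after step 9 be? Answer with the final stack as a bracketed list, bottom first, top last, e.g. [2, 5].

(re-executing from step 6 with the substitution; state before step 6: [2, -7, 35, 35, 76, 21, 72])
6 | SUB | [2, -7, 35, 35, 76, -51]
7 | DROP | [2, -7, 35, 35, 76]
8 | SWAP | [2, -7, 35, 76, 35]
9 | PUSH -40 | [2, -7, 35, 76, 35, -40]

[2, -7, 35, 76, 35, -40]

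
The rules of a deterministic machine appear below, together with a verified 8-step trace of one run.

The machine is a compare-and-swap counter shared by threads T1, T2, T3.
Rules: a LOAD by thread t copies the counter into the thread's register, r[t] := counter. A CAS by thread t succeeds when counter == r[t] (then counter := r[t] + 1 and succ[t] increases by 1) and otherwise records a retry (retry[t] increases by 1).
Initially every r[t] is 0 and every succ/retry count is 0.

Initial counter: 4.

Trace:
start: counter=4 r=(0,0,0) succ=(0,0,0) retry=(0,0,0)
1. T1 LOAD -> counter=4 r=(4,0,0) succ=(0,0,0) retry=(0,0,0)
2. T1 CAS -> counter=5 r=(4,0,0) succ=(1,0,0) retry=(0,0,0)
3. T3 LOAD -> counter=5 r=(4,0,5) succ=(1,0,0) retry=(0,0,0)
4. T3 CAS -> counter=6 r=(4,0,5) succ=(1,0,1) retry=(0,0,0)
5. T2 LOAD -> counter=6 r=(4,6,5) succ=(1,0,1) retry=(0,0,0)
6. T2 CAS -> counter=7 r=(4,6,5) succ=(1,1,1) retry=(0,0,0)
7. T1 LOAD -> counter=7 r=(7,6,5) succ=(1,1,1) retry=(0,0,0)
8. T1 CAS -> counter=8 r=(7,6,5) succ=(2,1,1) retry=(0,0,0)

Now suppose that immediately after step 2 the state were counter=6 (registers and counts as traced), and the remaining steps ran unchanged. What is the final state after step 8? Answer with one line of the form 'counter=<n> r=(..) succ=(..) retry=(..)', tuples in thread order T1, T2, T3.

state after step 2 := counter=6 r=(4,0,0) succ=(1,0,0) retry=(0,0,0)
3. T3 LOAD -> counter=6 r=(4,0,6) succ=(1,0,0) retry=(0,0,0)
4. T3 CAS -> counter=7 r=(4,0,6) succ=(1,0,1) retry=(0,0,0)
5. T2 LOAD -> counter=7 r=(4,7,6) succ=(1,0,1) retry=(0,0,0)
6. T2 CAS -> counter=8 r=(4,7,6) succ=(1,1,1) retry=(0,0,0)
7. T1 LOAD -> counter=8 r=(8,7,6) succ=(1,1,1) retry=(0,0,0)
8. T1 CAS -> counter=9 r=(8,7,6) succ=(2,1,1) retry=(0,0,0)

counter=9 r=(8,7,6) succ=(2,1,1) retry=(0,0,0)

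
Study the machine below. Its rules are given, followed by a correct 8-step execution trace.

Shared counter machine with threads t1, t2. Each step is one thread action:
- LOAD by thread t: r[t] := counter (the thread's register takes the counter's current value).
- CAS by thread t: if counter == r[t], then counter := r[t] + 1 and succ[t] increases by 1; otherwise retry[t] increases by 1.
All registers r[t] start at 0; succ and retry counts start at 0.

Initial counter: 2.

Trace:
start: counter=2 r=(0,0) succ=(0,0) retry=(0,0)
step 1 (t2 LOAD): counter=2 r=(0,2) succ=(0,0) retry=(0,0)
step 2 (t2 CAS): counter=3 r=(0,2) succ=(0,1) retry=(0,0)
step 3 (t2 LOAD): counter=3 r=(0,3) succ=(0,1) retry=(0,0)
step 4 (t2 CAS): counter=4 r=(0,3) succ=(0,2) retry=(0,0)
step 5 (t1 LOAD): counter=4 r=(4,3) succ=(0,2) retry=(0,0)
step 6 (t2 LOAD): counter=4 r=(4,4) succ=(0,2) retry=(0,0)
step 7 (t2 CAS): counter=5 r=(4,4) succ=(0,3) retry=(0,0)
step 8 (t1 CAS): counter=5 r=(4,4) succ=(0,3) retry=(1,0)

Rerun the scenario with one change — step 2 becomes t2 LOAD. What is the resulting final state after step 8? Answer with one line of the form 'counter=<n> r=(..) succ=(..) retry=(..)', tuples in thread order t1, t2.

(re-executing from step 2 with the substitution; state before step 2: counter=2 r=(0,2) succ=(0,0) retry=(0,0))
step 2 (t2 LOAD): counter=2 r=(0,2) succ=(0,0) retry=(0,0)
step 3 (t2 LOAD): counter=2 r=(0,2) succ=(0,0) retry=(0,0)
step 4 (t2 CAS): counter=3 r=(0,2) succ=(0,1) retry=(0,0)
step 5 (t1 LOAD): counter=3 r=(3,2) succ=(0,1) retry=(0,0)
step 6 (t2 LOAD): counter=3 r=(3,3) succ=(0,1) retry=(0,0)
step 7 (t2 CAS): counter=4 r=(3,3) succ=(0,2) retry=(0,0)
step 8 (t1 CAS): counter=4 r=(3,3) succ=(0,2) retry=(1,0)

counter=4 r=(3,3) succ=(0,2) retry=(1,0)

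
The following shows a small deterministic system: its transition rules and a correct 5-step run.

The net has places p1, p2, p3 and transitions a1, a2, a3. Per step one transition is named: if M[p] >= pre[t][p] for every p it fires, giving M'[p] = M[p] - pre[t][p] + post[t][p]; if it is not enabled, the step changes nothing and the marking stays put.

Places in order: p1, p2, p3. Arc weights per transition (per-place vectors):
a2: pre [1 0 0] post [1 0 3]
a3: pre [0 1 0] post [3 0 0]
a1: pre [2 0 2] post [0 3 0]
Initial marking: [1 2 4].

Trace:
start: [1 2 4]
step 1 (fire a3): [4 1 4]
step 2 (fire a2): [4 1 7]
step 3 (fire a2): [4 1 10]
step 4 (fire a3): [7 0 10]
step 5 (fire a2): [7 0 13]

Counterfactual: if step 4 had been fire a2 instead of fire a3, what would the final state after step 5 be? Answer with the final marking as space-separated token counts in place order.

4 1 16

(re-executing from step 4 with the substitution; state before step 4: [4 1 10])
step 4 (fire a2): [4 1 13]
step 5 (fire a2): [4 1 16]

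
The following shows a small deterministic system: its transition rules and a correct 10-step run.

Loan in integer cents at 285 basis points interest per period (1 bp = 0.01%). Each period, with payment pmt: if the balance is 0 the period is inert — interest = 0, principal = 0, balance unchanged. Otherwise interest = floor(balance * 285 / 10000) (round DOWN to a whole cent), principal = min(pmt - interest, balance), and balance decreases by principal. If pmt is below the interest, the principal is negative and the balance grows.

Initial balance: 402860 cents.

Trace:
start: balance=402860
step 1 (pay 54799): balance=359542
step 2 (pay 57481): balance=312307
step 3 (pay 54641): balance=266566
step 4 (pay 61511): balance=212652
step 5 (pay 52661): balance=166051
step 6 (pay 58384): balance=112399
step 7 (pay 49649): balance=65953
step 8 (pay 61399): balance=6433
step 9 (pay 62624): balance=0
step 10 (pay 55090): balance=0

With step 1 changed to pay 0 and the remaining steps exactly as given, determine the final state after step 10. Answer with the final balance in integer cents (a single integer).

0

(re-executing from step 1 with the substitution; state before step 1: balance=402860)
step 1 (pay 0): balance=414341
step 2 (pay 57481): balance=368668
step 3 (pay 54641): balance=324534
step 4 (pay 61511): balance=272272
step 5 (pay 52661): balance=227370
step 6 (pay 58384): balance=175466
step 7 (pay 49649): balance=130817
step 8 (pay 61399): balance=73146
step 9 (pay 62624): balance=12606
step 10 (pay 55090): balance=0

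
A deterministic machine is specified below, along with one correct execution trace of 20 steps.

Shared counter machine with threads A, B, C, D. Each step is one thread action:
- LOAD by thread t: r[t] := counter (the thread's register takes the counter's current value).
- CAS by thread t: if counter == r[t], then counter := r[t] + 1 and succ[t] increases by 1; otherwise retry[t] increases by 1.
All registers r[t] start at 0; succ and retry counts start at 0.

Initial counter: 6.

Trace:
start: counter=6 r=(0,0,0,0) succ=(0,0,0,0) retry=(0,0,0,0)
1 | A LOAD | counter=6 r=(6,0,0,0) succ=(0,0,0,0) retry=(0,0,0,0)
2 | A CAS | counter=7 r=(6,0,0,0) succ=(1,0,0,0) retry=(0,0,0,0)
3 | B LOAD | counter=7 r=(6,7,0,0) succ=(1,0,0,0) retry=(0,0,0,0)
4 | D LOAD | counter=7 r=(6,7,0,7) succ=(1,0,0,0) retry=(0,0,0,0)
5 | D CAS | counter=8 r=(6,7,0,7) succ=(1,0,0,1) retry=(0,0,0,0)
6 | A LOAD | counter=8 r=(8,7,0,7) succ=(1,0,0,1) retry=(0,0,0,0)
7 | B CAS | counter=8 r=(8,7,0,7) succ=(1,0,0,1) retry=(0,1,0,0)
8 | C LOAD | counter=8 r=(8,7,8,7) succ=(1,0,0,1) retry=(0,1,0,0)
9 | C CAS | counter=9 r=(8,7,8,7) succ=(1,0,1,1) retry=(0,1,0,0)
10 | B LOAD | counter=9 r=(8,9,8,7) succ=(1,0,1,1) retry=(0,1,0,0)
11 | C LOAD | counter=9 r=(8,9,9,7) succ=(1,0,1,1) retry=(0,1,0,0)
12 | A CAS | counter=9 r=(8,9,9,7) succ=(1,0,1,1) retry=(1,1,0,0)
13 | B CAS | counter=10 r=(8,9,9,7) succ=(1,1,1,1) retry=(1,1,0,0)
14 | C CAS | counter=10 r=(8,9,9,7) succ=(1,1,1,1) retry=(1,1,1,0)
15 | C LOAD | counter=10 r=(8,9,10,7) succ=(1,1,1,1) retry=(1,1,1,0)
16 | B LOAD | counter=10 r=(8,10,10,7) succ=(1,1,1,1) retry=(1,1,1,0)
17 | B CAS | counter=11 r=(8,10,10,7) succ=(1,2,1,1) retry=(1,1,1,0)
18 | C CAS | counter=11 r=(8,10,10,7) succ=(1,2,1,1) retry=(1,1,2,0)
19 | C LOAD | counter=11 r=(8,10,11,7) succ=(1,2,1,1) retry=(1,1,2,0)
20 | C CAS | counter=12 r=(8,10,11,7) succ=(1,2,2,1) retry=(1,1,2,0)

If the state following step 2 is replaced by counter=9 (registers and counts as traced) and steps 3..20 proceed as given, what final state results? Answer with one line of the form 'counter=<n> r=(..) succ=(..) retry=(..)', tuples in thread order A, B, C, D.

state after step 2 := counter=9 r=(6,0,0,0) succ=(1,0,0,0) retry=(0,0,0,0)
3 | B LOAD | counter=9 r=(6,9,0,0) succ=(1,0,0,0) retry=(0,0,0,0)
4 | D LOAD | counter=9 r=(6,9,0,9) succ=(1,0,0,0) retry=(0,0,0,0)
5 | D CAS | counter=10 r=(6,9,0,9) succ=(1,0,0,1) retry=(0,0,0,0)
6 | A LOAD | counter=10 r=(10,9,0,9) succ=(1,0,0,1) retry=(0,0,0,0)
7 | B CAS | counter=10 r=(10,9,0,9) succ=(1,0,0,1) retry=(0,1,0,0)
8 | C LOAD | counter=10 r=(10,9,10,9) succ=(1,0,0,1) retry=(0,1,0,0)
9 | C CAS | counter=11 r=(10,9,10,9) succ=(1,0,1,1) retry=(0,1,0,0)
10 | B LOAD | counter=11 r=(10,11,10,9) succ=(1,0,1,1) retry=(0,1,0,0)
11 | C LOAD | counter=11 r=(10,11,11,9) succ=(1,0,1,1) retry=(0,1,0,0)
12 | A CAS | counter=11 r=(10,11,11,9) succ=(1,0,1,1) retry=(1,1,0,0)
13 | B CAS | counter=12 r=(10,11,11,9) succ=(1,1,1,1) retry=(1,1,0,0)
14 | C CAS | counter=12 r=(10,11,11,9) succ=(1,1,1,1) retry=(1,1,1,0)
15 | C LOAD | counter=12 r=(10,11,12,9) succ=(1,1,1,1) retry=(1,1,1,0)
16 | B LOAD | counter=12 r=(10,12,12,9) succ=(1,1,1,1) retry=(1,1,1,0)
17 | B CAS | counter=13 r=(10,12,12,9) succ=(1,2,1,1) retry=(1,1,1,0)
18 | C CAS | counter=13 r=(10,12,12,9) succ=(1,2,1,1) retry=(1,1,2,0)
19 | C LOAD | counter=13 r=(10,12,13,9) succ=(1,2,1,1) retry=(1,1,2,0)
20 | C CAS | counter=14 r=(10,12,13,9) succ=(1,2,2,1) retry=(1,1,2,0)

counter=14 r=(10,12,13,9) succ=(1,2,2,1) retry=(1,1,2,0)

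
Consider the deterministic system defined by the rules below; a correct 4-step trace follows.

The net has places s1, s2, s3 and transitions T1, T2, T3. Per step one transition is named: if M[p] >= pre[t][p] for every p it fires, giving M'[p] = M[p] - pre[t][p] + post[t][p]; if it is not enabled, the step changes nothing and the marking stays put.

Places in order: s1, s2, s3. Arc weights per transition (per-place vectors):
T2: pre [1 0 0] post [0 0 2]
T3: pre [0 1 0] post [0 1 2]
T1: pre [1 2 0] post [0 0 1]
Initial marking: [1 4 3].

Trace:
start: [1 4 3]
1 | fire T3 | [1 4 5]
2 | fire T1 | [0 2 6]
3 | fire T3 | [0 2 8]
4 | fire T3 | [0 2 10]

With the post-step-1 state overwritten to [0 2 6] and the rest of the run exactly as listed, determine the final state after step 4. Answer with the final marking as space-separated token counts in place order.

0 2 10

state after step 1 := [0 2 6]
2 | fire T1 | [0 2 6]
3 | fire T3 | [0 2 8]
4 | fire T3 | [0 2 10]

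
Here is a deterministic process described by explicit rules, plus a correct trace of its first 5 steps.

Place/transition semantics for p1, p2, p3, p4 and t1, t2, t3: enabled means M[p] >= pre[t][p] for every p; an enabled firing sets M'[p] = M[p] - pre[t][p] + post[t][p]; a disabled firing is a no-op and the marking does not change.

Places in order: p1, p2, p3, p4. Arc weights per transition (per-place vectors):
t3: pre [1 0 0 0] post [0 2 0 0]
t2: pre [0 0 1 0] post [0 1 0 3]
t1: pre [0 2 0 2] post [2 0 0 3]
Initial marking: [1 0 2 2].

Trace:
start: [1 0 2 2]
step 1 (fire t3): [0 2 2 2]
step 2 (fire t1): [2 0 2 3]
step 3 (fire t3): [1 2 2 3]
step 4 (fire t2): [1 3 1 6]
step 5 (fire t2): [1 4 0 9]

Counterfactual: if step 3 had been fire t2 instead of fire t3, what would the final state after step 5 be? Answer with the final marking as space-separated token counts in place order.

(re-executing from step 3 with the substitution; state before step 3: [2 0 2 3])
step 3 (fire t2): [2 1 1 6]
step 4 (fire t2): [2 2 0 9]
step 5 (fire t2): [2 2 0 9]

2 2 0 9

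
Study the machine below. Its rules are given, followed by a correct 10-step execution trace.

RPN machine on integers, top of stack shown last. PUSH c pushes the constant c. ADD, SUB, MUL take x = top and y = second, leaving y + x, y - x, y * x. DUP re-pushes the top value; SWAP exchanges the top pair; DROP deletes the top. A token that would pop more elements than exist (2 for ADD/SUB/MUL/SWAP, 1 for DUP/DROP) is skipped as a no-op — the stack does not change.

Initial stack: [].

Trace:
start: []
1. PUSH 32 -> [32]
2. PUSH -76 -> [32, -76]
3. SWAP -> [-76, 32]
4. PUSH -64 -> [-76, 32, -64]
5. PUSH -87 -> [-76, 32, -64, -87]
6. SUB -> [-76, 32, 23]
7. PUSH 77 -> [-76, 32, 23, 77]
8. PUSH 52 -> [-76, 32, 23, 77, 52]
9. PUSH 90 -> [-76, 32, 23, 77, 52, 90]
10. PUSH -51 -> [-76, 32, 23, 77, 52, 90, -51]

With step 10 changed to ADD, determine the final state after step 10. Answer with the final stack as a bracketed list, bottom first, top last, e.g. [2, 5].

[-76, 32, 23, 77, 142]

(re-executing from step 10 with the substitution; state before step 10: [-76, 32, 23, 77, 52, 90])
10. ADD -> [-76, 32, 23, 77, 142]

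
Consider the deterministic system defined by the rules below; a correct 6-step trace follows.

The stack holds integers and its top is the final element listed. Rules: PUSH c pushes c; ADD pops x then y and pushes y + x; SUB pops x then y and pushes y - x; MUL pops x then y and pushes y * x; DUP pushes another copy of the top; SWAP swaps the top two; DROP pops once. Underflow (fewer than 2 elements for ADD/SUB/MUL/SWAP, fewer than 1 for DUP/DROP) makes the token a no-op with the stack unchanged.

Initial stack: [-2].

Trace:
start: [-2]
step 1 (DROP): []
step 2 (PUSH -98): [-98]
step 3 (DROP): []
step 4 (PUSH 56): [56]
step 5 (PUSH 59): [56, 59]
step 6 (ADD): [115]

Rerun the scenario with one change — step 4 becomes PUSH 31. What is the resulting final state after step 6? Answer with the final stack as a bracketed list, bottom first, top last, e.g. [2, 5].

(re-executing from step 4 with the substitution; state before step 4: [])
step 4 (PUSH 31): [31]
step 5 (PUSH 59): [31, 59]
step 6 (ADD): [90]

[90]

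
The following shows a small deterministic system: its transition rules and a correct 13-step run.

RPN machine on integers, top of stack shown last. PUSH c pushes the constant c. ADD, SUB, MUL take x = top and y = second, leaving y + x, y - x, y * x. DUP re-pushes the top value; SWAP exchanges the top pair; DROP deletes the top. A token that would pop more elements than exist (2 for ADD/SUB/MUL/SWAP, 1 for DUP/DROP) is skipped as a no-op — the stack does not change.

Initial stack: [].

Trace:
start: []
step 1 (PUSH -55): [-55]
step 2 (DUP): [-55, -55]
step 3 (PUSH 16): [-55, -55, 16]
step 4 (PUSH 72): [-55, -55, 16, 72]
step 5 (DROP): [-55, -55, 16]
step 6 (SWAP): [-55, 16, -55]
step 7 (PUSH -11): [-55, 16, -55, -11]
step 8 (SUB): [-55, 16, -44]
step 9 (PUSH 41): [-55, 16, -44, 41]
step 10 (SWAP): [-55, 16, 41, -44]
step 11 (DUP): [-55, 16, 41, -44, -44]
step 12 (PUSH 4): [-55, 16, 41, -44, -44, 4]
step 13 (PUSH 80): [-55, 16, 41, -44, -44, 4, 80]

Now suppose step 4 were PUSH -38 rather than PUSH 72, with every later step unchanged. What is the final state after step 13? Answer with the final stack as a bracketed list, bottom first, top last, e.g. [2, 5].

(re-executing from step 4 with the substitution; state before step 4: [-55, -55, 16])
step 4 (PUSH -38): [-55, -55, 16, -38]
step 5 (DROP): [-55, -55, 16]
step 6 (SWAP): [-55, 16, -55]
step 7 (PUSH -11): [-55, 16, -55, -11]
step 8 (SUB): [-55, 16, -44]
step 9 (PUSH 41): [-55, 16, -44, 41]
step 10 (SWAP): [-55, 16, 41, -44]
step 11 (DUP): [-55, 16, 41, -44, -44]
step 12 (PUSH 4): [-55, 16, 41, -44, -44, 4]
step 13 (PUSH 80): [-55, 16, 41, -44, -44, 4, 80]

[-55, 16, 41, -44, -44, 4, 80]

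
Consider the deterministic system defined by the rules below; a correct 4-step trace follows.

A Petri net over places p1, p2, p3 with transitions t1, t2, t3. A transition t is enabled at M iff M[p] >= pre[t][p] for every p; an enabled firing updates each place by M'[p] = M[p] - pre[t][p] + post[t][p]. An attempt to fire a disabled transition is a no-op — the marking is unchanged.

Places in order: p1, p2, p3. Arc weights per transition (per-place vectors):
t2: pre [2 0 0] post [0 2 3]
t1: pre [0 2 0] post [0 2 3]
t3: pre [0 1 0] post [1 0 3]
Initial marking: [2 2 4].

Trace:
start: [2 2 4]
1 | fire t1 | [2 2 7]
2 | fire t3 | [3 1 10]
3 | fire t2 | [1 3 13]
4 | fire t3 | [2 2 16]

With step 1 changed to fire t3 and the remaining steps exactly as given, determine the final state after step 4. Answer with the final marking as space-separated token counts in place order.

3 1 16

(re-executing from step 1 with the substitution; state before step 1: [2 2 4])
1 | fire t3 | [3 1 7]
2 | fire t3 | [4 0 10]
3 | fire t2 | [2 2 13]
4 | fire t3 | [3 1 16]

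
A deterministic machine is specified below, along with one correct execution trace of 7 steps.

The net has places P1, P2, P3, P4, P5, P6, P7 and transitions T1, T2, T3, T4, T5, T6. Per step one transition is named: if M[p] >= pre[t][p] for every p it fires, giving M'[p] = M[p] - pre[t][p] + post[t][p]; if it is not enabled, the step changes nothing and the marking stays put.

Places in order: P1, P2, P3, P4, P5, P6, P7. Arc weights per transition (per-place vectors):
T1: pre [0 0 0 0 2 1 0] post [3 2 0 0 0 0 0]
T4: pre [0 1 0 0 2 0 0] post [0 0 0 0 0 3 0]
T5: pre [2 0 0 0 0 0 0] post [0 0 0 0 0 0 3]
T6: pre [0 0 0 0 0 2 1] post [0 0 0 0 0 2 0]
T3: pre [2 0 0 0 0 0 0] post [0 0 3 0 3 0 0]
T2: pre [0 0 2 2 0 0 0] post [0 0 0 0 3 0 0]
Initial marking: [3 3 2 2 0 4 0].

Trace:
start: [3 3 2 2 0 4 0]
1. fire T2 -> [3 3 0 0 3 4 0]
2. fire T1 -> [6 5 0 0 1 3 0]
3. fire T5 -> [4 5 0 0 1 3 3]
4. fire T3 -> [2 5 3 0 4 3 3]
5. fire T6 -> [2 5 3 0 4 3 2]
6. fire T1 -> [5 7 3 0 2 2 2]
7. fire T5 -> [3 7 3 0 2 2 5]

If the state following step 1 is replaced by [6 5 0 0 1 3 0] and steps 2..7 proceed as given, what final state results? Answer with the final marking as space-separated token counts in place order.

state after step 1 := [6 5 0 0 1 3 0]
2. fire T1 -> [6 5 0 0 1 3 0]
3. fire T5 -> [4 5 0 0 1 3 3]
4. fire T3 -> [2 5 3 0 4 3 3]
5. fire T6 -> [2 5 3 0 4 3 2]
6. fire T1 -> [5 7 3 0 2 2 2]
7. fire T5 -> [3 7 3 0 2 2 5]

3 7 3 0 2 2 5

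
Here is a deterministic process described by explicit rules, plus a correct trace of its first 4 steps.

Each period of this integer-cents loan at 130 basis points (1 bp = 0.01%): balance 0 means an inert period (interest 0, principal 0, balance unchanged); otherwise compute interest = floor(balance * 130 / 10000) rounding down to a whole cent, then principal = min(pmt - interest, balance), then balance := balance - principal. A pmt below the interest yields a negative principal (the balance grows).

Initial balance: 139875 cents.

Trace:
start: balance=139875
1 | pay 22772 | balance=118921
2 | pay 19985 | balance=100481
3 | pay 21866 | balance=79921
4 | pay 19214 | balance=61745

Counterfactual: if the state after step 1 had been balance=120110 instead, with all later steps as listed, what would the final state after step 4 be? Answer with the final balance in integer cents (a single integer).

62981

state after step 1 := balance=120110
2 | pay 19985 | balance=101686
3 | pay 21866 | balance=81141
4 | pay 19214 | balance=62981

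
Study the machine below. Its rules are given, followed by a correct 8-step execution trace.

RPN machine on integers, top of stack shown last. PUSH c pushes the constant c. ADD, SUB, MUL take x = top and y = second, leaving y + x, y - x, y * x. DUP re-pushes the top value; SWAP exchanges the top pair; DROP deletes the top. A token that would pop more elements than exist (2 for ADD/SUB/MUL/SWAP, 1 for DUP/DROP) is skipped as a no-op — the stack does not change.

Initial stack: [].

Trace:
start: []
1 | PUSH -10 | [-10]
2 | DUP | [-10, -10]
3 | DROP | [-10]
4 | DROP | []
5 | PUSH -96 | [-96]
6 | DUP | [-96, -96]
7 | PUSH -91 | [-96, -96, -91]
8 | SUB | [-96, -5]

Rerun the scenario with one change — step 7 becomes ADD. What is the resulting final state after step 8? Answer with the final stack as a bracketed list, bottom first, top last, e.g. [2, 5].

[-192]

(re-executing from step 7 with the substitution; state before step 7: [-96, -96])
7 | ADD | [-192]
8 | SUB | [-192]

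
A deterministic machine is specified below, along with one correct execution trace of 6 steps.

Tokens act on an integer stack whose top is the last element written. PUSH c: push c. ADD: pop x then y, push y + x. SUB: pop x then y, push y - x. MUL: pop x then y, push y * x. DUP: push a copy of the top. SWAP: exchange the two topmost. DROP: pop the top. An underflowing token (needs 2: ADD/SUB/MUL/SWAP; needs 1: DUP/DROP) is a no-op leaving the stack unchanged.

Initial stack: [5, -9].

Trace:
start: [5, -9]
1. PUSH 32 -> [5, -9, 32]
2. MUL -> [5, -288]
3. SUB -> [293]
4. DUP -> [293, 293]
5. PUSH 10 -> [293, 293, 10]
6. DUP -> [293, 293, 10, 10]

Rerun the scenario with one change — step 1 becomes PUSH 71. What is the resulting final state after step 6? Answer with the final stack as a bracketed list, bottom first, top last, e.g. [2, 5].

[644, 644, 10, 10]

(re-executing from step 1 with the substitution; state before step 1: [5, -9])
1. PUSH 71 -> [5, -9, 71]
2. MUL -> [5, -639]
3. SUB -> [644]
4. DUP -> [644, 644]
5. PUSH 10 -> [644, 644, 10]
6. DUP -> [644, 644, 10, 10]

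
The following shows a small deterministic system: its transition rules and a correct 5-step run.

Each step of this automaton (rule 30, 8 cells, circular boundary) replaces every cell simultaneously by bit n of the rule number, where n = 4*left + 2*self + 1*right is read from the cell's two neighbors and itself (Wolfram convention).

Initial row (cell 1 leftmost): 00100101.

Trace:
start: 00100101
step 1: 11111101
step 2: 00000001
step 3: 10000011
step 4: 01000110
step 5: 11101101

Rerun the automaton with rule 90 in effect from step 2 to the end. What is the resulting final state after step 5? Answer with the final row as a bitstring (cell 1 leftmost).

00000000

(re-executing steps 2..5 under rule 90; state before step 2: 11111101)
step 2: 00000101
step 3: 10001000
step 4: 01010101
step 5: 00000000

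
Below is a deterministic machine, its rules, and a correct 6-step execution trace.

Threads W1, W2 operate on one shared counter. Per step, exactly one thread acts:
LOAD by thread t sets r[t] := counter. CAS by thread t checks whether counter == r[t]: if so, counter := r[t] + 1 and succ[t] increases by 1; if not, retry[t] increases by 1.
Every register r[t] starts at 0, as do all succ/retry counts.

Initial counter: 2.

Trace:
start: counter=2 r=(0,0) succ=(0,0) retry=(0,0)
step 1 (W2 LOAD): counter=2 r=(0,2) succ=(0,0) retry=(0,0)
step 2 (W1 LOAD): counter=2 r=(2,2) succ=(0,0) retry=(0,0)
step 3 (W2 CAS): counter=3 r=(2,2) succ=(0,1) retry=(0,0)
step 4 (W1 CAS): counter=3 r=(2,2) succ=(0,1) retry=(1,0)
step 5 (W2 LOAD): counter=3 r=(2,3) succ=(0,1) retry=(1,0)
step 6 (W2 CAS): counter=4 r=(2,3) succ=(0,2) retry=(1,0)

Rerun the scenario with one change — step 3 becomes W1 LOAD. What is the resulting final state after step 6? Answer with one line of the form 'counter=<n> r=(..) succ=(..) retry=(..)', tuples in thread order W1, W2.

(re-executing from step 3 with the substitution; state before step 3: counter=2 r=(2,2) succ=(0,0) retry=(0,0))
step 3 (W1 LOAD): counter=2 r=(2,2) succ=(0,0) retry=(0,0)
step 4 (W1 CAS): counter=3 r=(2,2) succ=(1,0) retry=(0,0)
step 5 (W2 LOAD): counter=3 r=(2,3) succ=(1,0) retry=(0,0)
step 6 (W2 CAS): counter=4 r=(2,3) succ=(1,1) retry=(0,0)

counter=4 r=(2,3) succ=(1,1) retry=(0,0)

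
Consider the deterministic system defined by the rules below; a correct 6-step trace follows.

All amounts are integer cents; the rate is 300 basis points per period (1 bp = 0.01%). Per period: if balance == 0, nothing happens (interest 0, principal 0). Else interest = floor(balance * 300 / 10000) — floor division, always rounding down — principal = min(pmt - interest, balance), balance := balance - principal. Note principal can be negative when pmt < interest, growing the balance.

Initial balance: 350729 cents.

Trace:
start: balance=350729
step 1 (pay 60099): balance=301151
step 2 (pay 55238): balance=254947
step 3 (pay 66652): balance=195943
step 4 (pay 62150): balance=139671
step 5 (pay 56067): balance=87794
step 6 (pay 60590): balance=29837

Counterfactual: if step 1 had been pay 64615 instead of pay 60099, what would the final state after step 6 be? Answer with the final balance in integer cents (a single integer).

(re-executing from step 1 with the substitution; state before step 1: balance=350729)
step 1 (pay 64615): balance=296635
step 2 (pay 55238): balance=250296
step 3 (pay 66652): balance=191152
step 4 (pay 62150): balance=134736
step 5 (pay 56067): balance=82711
step 6 (pay 60590): balance=24602

24602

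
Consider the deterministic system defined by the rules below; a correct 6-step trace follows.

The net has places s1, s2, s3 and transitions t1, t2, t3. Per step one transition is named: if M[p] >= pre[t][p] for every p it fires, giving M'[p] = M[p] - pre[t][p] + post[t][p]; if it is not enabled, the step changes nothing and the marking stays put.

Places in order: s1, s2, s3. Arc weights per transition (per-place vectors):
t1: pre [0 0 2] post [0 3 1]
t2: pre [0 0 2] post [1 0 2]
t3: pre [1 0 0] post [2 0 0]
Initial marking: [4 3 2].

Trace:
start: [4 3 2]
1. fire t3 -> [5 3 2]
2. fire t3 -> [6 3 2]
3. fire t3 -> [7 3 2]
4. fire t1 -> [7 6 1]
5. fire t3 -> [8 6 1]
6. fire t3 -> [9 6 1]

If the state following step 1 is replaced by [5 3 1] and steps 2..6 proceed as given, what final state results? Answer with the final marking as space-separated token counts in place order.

state after step 1 := [5 3 1]
2. fire t3 -> [6 3 1]
3. fire t3 -> [7 3 1]
4. fire t1 -> [7 3 1]
5. fire t3 -> [8 3 1]
6. fire t3 -> [9 3 1]

9 3 1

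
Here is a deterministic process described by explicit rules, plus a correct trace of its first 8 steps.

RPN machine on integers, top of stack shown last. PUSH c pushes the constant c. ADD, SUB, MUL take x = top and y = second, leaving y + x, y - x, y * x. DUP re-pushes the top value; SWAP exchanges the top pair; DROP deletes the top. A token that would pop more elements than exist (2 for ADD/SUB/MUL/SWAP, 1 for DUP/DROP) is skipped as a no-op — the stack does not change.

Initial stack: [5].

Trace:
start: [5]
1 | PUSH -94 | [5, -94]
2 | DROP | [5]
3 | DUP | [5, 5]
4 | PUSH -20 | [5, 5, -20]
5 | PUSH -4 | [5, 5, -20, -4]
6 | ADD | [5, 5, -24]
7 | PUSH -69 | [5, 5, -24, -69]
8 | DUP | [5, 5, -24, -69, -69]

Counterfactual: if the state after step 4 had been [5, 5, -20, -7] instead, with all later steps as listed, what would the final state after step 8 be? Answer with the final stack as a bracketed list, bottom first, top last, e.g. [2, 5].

state after step 4 := [5, 5, -20, -7]
5 | PUSH -4 | [5, 5, -20, -7, -4]
6 | ADD | [5, 5, -20, -11]
7 | PUSH -69 | [5, 5, -20, -11, -69]
8 | DUP | [5, 5, -20, -11, -69, -69]

[5, 5, -20, -11, -69, -69]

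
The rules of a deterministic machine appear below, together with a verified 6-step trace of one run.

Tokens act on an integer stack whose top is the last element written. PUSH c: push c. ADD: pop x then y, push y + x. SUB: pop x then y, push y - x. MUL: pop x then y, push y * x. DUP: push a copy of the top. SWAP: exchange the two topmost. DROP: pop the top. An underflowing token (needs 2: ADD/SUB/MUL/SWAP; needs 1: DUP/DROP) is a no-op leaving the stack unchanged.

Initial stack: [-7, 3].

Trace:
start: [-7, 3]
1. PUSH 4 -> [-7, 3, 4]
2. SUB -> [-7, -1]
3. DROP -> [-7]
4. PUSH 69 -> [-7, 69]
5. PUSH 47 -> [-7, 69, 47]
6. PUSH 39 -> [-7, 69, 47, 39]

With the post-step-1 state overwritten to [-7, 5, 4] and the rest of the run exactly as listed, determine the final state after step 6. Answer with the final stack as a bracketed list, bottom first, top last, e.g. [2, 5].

state after step 1 := [-7, 5, 4]
2. SUB -> [-7, 1]
3. DROP -> [-7]
4. PUSH 69 -> [-7, 69]
5. PUSH 47 -> [-7, 69, 47]
6. PUSH 39 -> [-7, 69, 47, 39]

[-7, 69, 47, 39]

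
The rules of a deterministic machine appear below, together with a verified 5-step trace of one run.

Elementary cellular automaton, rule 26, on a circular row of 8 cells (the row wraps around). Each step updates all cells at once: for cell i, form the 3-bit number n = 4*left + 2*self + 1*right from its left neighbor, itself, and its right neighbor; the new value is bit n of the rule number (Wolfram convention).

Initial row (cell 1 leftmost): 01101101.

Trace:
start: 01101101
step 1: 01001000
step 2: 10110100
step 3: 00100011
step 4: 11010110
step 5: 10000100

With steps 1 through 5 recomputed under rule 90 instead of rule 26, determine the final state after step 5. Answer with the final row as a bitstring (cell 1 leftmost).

(re-executing steps 1..5 under rule 90; state before step 1: 01101101)
step 1: 01101100
step 2: 11101110
step 3: 10101010
step 4: 00000000
step 5: 00000000

00000000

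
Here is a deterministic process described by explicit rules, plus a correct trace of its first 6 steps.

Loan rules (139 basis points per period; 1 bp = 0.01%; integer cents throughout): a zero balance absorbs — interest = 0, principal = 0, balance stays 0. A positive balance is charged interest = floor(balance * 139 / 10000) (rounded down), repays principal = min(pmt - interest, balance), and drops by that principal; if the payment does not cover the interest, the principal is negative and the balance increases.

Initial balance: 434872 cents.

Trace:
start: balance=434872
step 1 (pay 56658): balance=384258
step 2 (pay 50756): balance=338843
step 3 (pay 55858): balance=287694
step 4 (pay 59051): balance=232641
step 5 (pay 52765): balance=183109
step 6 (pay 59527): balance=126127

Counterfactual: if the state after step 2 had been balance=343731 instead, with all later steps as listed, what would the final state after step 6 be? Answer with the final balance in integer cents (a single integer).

131293

state after step 2 := balance=343731
step 3 (pay 55858): balance=292650
step 4 (pay 59051): balance=237666
step 5 (pay 52765): balance=188204
step 6 (pay 59527): balance=131293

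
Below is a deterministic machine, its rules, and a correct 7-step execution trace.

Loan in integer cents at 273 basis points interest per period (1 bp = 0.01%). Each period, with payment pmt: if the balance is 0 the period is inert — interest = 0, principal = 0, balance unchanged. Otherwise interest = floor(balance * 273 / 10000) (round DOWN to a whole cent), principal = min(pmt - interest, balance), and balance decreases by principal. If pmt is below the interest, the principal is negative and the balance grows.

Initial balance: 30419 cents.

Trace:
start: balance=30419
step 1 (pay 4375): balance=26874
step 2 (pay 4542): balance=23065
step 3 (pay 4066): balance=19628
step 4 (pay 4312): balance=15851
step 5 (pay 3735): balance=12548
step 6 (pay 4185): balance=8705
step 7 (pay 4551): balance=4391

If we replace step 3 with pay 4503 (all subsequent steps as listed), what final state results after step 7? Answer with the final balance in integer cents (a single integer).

3904

(re-executing from step 3 with the substitution; state before step 3: balance=23065)
step 3 (pay 4503): balance=19191
step 4 (pay 4312): balance=15402
step 5 (pay 3735): balance=12087
step 6 (pay 4185): balance=8231
step 7 (pay 4551): balance=3904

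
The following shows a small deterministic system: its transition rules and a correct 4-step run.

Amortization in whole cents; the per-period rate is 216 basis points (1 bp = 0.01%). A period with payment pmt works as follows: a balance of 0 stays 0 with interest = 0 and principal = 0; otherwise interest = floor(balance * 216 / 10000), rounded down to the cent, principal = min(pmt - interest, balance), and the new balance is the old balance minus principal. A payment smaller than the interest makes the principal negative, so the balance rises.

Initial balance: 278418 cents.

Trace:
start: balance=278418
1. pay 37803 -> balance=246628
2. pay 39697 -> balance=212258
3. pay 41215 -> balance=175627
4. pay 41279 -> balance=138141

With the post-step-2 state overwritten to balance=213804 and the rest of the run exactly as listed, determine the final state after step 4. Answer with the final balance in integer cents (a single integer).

state after step 2 := balance=213804
3. pay 41215 -> balance=177207
4. pay 41279 -> balance=139755

139755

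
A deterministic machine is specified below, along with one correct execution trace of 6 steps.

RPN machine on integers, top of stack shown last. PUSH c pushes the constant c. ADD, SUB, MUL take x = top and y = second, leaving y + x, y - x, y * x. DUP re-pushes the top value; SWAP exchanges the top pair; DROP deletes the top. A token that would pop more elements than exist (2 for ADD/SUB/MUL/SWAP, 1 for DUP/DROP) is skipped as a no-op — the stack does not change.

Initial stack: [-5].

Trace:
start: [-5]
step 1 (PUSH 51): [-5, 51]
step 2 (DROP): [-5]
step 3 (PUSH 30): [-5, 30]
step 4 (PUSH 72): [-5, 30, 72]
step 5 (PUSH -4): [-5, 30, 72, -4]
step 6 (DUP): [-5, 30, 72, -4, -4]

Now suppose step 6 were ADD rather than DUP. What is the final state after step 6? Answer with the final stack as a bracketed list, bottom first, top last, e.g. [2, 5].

(re-executing from step 6 with the substitution; state before step 6: [-5, 30, 72, -4])
step 6 (ADD): [-5, 30, 68]

[-5, 30, 68]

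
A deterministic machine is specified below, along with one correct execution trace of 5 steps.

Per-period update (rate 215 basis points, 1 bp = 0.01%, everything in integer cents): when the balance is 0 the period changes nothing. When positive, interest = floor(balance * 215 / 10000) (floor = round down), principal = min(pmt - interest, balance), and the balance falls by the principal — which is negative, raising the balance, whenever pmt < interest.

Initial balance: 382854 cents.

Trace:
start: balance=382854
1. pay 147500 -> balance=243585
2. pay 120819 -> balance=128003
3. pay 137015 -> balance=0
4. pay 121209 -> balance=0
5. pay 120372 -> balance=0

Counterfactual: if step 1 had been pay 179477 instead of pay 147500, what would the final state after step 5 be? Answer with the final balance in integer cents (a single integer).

(re-executing from step 1 with the substitution; state before step 1: balance=382854)
1. pay 179477 -> balance=211608
2. pay 120819 -> balance=95338
3. pay 137015 -> balance=0
4. pay 121209 -> balance=0
5. pay 120372 -> balance=0

0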